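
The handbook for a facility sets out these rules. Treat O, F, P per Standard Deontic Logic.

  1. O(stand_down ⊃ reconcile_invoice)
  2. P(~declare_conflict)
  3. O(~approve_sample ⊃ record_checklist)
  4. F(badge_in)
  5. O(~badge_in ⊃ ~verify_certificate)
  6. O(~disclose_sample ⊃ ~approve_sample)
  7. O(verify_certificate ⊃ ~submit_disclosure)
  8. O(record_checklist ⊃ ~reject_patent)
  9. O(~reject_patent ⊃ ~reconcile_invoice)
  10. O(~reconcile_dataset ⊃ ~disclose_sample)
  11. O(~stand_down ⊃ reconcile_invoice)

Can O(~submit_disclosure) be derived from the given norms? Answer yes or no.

No

Premise 7 is O(verify_certificate ⊃ ~submit_disclosure), but O(verify_certificate) is not derivable from the premises, so it does not yield O(~submit_disclosure).
No other premise forces O(~submit_disclosure). An ideal world satisfying every premise can still have ~submit_disclosure false, so O(~submit_disclosure) is not derivable.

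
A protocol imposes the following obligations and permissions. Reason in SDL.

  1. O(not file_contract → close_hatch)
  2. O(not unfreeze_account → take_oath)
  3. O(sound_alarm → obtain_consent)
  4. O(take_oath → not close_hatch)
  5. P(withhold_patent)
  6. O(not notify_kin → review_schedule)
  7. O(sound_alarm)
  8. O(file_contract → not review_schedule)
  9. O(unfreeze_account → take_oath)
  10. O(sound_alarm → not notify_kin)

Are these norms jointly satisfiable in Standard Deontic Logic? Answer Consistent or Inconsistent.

Inconsistent

By case analysis on unfreeze_account: premise 9 gives O(unfreeze_account → take_oath) and premise 2 gives O(not unfreeze_account → take_oath), so O(take_oath) either way.
Applying K to premise 4 (O(take_oath → not close_hatch)) and O(take_oath) yields O(not close_hatch).
Premise 1, O(not file_contract → close_hatch), contraposes to O(not close_hatch → file_contract); with O(not close_hatch) we get O(file_contract).
With premise 8, O(file_contract → not review_schedule), the K-axiom yields O(not review_schedule).
Premise 6, O(not notify_kin → review_schedule), contraposes to O(not review_schedule → notify_kin); with O(not review_schedule) we get O(notify_kin).
Premise 10 is O(sound_alarm → not notify_kin); contrapositively O(notify_kin → not sound_alarm). Since O(notify_kin) holds, K gives O(not sound_alarm).
But premise 7 directly asserts O(sound_alarm).
We now have both O(not sound_alarm) and O(sound_alarm) — sound_alarm is simultaneously obligatory and forbidden, violating the D-axiom.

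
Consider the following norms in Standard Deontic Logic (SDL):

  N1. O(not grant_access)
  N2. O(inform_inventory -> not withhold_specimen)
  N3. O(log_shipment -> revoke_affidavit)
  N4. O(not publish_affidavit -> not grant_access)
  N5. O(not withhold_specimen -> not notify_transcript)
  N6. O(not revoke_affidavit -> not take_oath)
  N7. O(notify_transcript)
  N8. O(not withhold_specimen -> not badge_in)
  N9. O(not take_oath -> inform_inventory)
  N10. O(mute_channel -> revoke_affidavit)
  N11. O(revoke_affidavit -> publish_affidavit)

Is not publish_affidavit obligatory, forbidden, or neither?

From premise 7 we have O(notify_transcript).
Premise 5 is O(not withhold_specimen -> not notify_transcript); contrapositively O(notify_transcript -> withhold_specimen). Since O(notify_transcript) holds, K gives O(withhold_specimen).
Premise 2, O(inform_inventory -> not withhold_specimen), contraposes to O(withhold_specimen -> not inform_inventory); with O(withhold_specimen) we get O(not inform_inventory).
Premise 9, O(not take_oath -> inform_inventory), contraposes to O(not inform_inventory -> take_oath); with O(not inform_inventory) we get O(take_oath).
Premise 6, O(not revoke_affidavit -> not take_oath), contraposes to O(take_oath -> revoke_affidavit); with O(take_oath) we get O(revoke_affidavit).
From O(revoke_affidavit) and premise 11, O(revoke_affidavit -> publish_affidavit), we obtain O(publish_affidavit).
Premises 1, 3, 4, 8, 10 do not contribute to this derivation.
Thus O(publish_affidavit), which is F(not publish_affidavit): not publish_affidavit is forbidden.

Forbidden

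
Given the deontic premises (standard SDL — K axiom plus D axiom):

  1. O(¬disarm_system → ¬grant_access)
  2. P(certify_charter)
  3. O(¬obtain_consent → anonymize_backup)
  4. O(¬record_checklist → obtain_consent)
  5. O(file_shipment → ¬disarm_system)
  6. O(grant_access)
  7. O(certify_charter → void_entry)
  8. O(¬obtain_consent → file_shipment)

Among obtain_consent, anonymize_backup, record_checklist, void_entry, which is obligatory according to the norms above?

obtain_consent

Premise 6 gives O(grant_access).
The contrapositive of premise 1 (O(¬disarm_system → ¬grant_access)) is O(grant_access → disarm_system), and O(grant_access) is already established, so O(disarm_system).
Premise 5, O(file_shipment → ¬disarm_system), contraposes to O(disarm_system → ¬file_shipment); with O(disarm_system) we get O(¬file_shipment).
The contrapositive of premise 8 (O(¬obtain_consent → file_shipment)) is O(¬file_shipment → obtain_consent), and O(¬file_shipment) is already established, so O(obtain_consent).
So O(obtain_consent) holds — obtain_consent is obligatory. None of the other listed options is made obligatory by any chain of premises.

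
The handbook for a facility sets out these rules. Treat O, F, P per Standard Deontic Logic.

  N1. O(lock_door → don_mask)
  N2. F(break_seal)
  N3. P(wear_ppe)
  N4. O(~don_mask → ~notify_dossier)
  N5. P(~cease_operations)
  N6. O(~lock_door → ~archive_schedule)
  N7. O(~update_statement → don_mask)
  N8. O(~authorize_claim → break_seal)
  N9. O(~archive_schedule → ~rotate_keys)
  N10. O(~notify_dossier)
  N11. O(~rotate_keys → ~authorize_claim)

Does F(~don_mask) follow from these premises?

Yes

F(break_seal) at premise 2 means O(~break_seal).
Premise 8, O(~authorize_claim → break_seal), contraposes to O(~break_seal → authorize_claim); with O(~break_seal) we get O(authorize_claim).
The contrapositive of premise 11 (O(~rotate_keys → ~authorize_claim)) is O(authorize_claim → rotate_keys), and O(authorize_claim) is already established, so O(rotate_keys).
Premise 9 is O(~archive_schedule → ~rotate_keys); contrapositively O(rotate_keys → archive_schedule). Since O(rotate_keys) holds, K gives O(archive_schedule).
The contrapositive of premise 6 (O(~lock_door → ~archive_schedule)) is O(archive_schedule → lock_door), and O(archive_schedule) is already established, so O(lock_door).
From O(lock_door) and premise 1, O(lock_door → don_mask), we obtain O(don_mask).
Premises 3, 4, 5, 7, 10 do not contribute to this derivation.
So O(don_mask) holds, i.e. F(~don_mask). The claim follows.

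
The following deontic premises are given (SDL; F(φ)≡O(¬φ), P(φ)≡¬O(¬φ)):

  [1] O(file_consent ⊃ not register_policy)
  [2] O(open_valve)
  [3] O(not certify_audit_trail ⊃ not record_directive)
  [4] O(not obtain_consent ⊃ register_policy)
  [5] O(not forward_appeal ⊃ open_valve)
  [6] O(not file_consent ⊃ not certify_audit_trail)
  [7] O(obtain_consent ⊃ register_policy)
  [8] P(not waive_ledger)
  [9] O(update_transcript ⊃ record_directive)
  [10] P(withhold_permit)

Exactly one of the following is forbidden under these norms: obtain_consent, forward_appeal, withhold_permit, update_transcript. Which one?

By case analysis on not obtain_consent: premise 4 gives O(not obtain_consent ⊃ register_policy) and premise 7 gives O(obtain_consent ⊃ register_policy), so O(register_policy) either way.
Premise 1 is O(file_consent ⊃ not register_policy); contrapositively O(register_policy ⊃ not file_consent). Since O(register_policy) holds, K gives O(not file_consent).
Premise 6 is O(not file_consent ⊃ not certify_audit_trail); since O(not file_consent), deontic closure gives O(not certify_audit_trail).
With premise 3, O(not certify_audit_trail ⊃ not record_directive), the K-axiom yields O(not record_directive).
The contrapositive of premise 9 (O(update_transcript ⊃ record_directive)) is O(not record_directive ⊃ not update_transcript), and O(not record_directive) is already established, so O(not update_transcript).
So O(not update_transcript) holds, i.e. update_transcript is forbidden. None of the other listed options is forbidden under the premises.

update_transcript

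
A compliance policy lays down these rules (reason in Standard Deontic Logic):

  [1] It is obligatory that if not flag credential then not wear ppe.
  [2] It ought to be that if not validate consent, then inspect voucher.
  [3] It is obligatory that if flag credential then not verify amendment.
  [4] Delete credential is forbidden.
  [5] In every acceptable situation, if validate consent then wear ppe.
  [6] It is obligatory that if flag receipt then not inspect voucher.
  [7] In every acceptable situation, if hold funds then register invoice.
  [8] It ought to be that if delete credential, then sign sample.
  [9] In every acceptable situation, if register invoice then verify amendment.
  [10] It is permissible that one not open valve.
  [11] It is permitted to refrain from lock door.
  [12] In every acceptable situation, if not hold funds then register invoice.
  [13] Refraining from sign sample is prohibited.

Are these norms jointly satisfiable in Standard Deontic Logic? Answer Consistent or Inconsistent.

Premise 8 is O(delete_credential → sign_sample); even if O(sign_sample) held, inferring O(delete_credential) would be affirming the consequent — invalid.
So O(delete_credential) is not derivable, and the apparent clash with O(¬delete_credential) does not arise.
A world satisfying every obligation exists (e.g. delete_credential=false, flag_credential=false, flag_receipt=false, hold_funds=false, inspect_voucher=true, lock_door=false, open_valve=false, register_invoice=true, sign_sample=true, validate_consent=false, verify_amendment=true, wear_ppe=false); no atom is both obligatory and forbidden, so the set is consistent.

Consistent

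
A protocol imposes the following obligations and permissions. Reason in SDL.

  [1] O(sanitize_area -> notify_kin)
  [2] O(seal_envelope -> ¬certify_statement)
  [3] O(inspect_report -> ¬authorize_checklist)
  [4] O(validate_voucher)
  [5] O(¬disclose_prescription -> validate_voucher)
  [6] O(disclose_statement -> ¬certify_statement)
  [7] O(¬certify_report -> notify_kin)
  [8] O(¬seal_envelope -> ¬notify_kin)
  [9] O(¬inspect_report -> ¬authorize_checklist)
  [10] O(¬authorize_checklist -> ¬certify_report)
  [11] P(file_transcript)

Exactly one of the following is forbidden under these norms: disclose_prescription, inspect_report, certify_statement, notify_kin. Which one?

certify_statement

Premises 9 and 3 cover both cases: O(¬inspect_report -> ¬authorize_checklist) and O(inspect_report -> ¬authorize_checklist). Since ¬inspect_report ∨ inspect_report is a tautology, O(¬authorize_checklist) follows.
From O(¬authorize_checklist) and premise 10, O(¬authorize_checklist -> ¬certify_report), we obtain O(¬certify_report).
From O(¬certify_report) and premise 7, O(¬certify_report -> notify_kin), we obtain O(notify_kin).
Premise 8, O(¬seal_envelope -> ¬notify_kin), contraposes to O(notify_kin -> seal_envelope); with O(notify_kin) we get O(seal_envelope).
With premise 2, O(seal_envelope -> ¬certify_statement), the K-axiom yields O(¬certify_statement).
So O(¬certify_statement) holds, i.e. certify_statement is forbidden. None of the other listed options is forbidden under the premises.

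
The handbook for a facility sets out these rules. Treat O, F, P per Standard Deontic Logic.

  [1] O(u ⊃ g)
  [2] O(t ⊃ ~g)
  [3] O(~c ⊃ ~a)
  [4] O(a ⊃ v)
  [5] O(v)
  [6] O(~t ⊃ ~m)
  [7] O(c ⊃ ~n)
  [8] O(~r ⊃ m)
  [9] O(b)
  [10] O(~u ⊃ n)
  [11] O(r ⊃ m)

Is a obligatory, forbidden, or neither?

By case analysis on ~r: premise 8 gives O(~r ⊃ m) and premise 11 gives O(r ⊃ m), so O(m) either way.
The contrapositive of premise 6 (O(~t ⊃ ~m)) is O(m ⊃ t), and O(m) is already established, so O(t).
With premise 2, O(t ⊃ ~g), the K-axiom yields O(~g).
Premise 1, O(u ⊃ g), contraposes to O(~g ⊃ ~u); with O(~g) we get O(~u).
With premise 10, O(~u ⊃ n), the K-axiom yields O(n).
Premise 7 is O(c ⊃ ~n); contrapositively O(n ⊃ ~c). Since O(n) holds, K gives O(~c).
With premise 3, O(~c ⊃ ~a), the K-axiom yields O(~a).
Premises 4, 5, 9 do not contribute to this derivation.
Thus O(~a), which is F(a): a is forbidden.

Forbidden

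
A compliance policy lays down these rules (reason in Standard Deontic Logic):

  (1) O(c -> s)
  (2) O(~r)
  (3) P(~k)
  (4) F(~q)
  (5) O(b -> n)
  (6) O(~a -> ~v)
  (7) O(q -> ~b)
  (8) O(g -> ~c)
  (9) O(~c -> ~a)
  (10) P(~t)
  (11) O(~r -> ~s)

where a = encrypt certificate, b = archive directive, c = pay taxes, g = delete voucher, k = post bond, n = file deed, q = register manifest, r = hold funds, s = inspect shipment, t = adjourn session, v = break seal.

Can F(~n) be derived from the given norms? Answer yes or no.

No

Premise 5 is O(b -> n), but O(b) is not derivable from the premises, so it does not yield O(n).
No other premise forces O(n). An ideal world satisfying every premise can still have ~n true, so F(~n) is not derivable.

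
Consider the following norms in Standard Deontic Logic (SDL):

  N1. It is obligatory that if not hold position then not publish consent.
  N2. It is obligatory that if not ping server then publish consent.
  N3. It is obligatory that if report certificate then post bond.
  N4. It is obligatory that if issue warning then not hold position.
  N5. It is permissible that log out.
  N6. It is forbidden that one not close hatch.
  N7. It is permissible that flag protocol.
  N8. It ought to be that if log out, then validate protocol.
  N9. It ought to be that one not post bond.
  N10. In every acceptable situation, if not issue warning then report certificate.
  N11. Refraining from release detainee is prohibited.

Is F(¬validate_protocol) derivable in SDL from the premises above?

No

Premise 8 is O(log_out → validate_protocol), but O(log_out) is not derivable from the premises (the permission P(log_out) asserts only ¬O(¬log_out), not O(log_out)), so it does not yield O(validate_protocol).
No other premise forces O(validate_protocol). An ideal world satisfying every premise can still have ¬validate_protocol true, so F(¬validate_protocol) is not derivable.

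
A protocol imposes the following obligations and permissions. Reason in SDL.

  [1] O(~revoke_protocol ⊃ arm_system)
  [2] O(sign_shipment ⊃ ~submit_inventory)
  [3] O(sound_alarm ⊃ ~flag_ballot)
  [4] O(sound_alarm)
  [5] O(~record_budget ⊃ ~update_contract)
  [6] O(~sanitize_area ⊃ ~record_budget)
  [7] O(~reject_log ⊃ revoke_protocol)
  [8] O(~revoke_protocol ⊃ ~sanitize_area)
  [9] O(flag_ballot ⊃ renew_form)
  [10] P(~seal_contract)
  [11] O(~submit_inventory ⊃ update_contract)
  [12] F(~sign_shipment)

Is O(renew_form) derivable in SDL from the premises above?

Premise 9 is O(flag_ballot ⊃ renew_form), but O(flag_ballot) is not derivable from the premises, so it does not yield O(renew_form).
No other premise forces O(renew_form). An ideal world satisfying every premise can still have renew_form false, so O(renew_form) is not derivable.

No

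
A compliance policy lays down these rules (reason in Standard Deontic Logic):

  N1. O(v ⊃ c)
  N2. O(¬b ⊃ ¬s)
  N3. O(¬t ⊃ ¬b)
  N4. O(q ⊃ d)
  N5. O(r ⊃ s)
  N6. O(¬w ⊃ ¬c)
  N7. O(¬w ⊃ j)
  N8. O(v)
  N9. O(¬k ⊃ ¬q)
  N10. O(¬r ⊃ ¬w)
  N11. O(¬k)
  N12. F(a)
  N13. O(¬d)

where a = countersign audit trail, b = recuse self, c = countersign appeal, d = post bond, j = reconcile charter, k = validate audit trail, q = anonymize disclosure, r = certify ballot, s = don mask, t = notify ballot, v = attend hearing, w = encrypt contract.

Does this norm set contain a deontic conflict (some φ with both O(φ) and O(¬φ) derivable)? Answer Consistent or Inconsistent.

Premise 4 is O(q ⊃ d), but O(q) is not derivable from the premises, so it does not yield O(d).
So O(d) is not derivable, and the apparent clash with O(¬d) does not arise.
A world satisfying every obligation exists (e.g. a=false, b=true, c=true, d=false, j=false, k=false, q=false, r=true, s=true, t=true, v=true, w=true); no atom is both obligatory and forbidden, so the set is consistent.

Consistent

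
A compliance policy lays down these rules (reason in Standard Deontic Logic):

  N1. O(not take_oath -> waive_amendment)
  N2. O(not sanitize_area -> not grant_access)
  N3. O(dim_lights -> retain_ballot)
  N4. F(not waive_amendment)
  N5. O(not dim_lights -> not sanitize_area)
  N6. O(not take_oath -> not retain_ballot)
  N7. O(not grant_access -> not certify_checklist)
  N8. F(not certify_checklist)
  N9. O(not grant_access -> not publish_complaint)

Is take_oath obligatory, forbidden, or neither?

Obligatory

Premise 8, F(not certify_checklist), is equivalent to O(certify_checklist).
Premise 7 is O(not grant_access -> not certify_checklist); contrapositively O(certify_checklist -> grant_access). Since O(certify_checklist) holds, K gives O(grant_access).
Premise 2 is O(not sanitize_area -> not grant_access); contrapositively O(grant_access -> sanitize_area). Since O(grant_access) holds, K gives O(sanitize_area).
Premise 5, O(not dim_lights -> not sanitize_area), contraposes to O(sanitize_area -> dim_lights); with O(sanitize_area) we get O(dim_lights).
Applying K to premise 3 (O(dim_lights -> retain_ballot)) and O(dim_lights) yields O(retain_ballot).
Premise 6 is O(not take_oath -> not retain_ballot); contrapositively O(retain_ballot -> take_oath). Since O(retain_ballot) holds, K gives O(take_oath).
Premises 1, 4, 9 do not contribute to this derivation.
Hence take_oath is obligatory.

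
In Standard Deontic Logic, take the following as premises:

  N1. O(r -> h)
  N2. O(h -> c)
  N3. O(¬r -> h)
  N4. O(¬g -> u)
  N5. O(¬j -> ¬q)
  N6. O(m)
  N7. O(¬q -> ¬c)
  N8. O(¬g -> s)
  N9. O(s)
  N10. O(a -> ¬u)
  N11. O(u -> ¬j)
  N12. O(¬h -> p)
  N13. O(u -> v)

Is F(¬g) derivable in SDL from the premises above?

Yes

By case analysis on r: premise 1 gives O(r -> h) and premise 3 gives O(¬r -> h), so O(h) either way.
From O(h) and premise 2, O(h -> c), we obtain O(c).
The contrapositive of premise 7 (O(¬q -> ¬c)) is O(c -> q), and O(c) is already established, so O(q).
Premise 5, O(¬j -> ¬q), contraposes to O(q -> j); with O(q) we get O(j).
The contrapositive of premise 11 (O(u -> ¬j)) is O(j -> ¬u), and O(j) is already established, so O(¬u).
Premise 4, O(¬g -> u), contraposes to O(¬u -> g); with O(¬u) we get O(g).
Premises 6, 8, 9, 10, 12, 13 do not contribute to this derivation.
So O(g) holds, i.e. F(¬g). The claim follows.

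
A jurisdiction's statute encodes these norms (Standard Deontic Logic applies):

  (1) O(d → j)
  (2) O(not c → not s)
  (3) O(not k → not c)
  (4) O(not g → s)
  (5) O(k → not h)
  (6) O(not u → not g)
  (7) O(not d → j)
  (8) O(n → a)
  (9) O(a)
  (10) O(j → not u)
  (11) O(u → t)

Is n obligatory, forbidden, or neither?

Neither

Premise 8 is O(n → a); even if O(a) held, inferring O(n) would be affirming the consequent — invalid.
No premise or chain of K-axiom applications forces O(n), and none forces O(not n). So n is neither obligatory nor forbidden under these norms.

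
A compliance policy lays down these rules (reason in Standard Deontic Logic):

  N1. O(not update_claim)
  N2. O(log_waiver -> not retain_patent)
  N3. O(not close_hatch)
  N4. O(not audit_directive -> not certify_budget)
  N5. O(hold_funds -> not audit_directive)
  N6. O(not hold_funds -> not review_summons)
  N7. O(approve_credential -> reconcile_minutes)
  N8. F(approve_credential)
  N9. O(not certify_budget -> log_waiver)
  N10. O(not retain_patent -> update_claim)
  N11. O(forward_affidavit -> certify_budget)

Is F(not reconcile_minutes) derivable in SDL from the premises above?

Premise 7 is O(approve_credential -> reconcile_minutes), but O(approve_credential) is not derivable from the premises, so it does not yield O(reconcile_minutes).
No other premise forces O(reconcile_minutes). An ideal world satisfying every premise can still have not reconcile_minutes true, so F(not reconcile_minutes) is not derivable.

No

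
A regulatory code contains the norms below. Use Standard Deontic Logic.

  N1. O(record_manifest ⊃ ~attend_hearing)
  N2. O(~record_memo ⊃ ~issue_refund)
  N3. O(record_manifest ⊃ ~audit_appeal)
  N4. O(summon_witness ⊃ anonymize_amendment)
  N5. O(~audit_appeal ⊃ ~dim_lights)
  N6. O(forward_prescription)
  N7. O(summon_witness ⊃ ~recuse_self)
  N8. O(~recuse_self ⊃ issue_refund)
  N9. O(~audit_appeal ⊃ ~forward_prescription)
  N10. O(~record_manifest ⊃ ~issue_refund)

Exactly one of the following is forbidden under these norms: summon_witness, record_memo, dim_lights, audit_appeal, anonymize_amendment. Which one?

summon_witness

Premise 6 states O(forward_prescription) outright.
Premise 9 is O(~audit_appeal ⊃ ~forward_prescription); contrapositively O(forward_prescription ⊃ audit_appeal). Since O(forward_prescription) holds, K gives O(audit_appeal).
Premise 3, O(record_manifest ⊃ ~audit_appeal), contraposes to O(audit_appeal ⊃ ~record_manifest); with O(audit_appeal) we get O(~record_manifest).
With premise 10, O(~record_manifest ⊃ ~issue_refund), the K-axiom yields O(~issue_refund).
Premise 8 is O(~recuse_self ⊃ issue_refund); contrapositively O(~issue_refund ⊃ recuse_self). Since O(~issue_refund) holds, K gives O(recuse_self).
The contrapositive of premise 7 (O(summon_witness ⊃ ~recuse_self)) is O(recuse_self ⊃ ~summon_witness), and O(recuse_self) is already established, so O(~summon_witness).
So O(~summon_witness) holds, i.e. summon_witness is forbidden. None of the other listed options is forbidden under the premises.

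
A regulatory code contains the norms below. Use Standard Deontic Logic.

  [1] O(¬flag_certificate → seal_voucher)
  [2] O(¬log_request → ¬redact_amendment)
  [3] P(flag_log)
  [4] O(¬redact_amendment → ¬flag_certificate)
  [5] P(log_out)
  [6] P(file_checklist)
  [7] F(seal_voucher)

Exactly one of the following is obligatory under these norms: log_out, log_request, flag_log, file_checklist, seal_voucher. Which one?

log_request

Premise 7 is F(seal_voucher), i.e. O(¬seal_voucher).
The contrapositive of premise 1 (O(¬flag_certificate → seal_voucher)) is O(¬seal_voucher → flag_certificate), and O(¬seal_voucher) is already established, so O(flag_certificate).
Premise 4, O(¬redact_amendment → ¬flag_certificate), contraposes to O(flag_certificate → redact_amendment); with O(flag_certificate) we get O(redact_amendment).
Premise 2 is O(¬log_request → ¬redact_amendment); contrapositively O(redact_amendment → log_request). Since O(redact_amendment) holds, K gives O(log_request).
So O(log_request) holds — log_request is obligatory. None of the other listed options is made obligatory by any chain of premises.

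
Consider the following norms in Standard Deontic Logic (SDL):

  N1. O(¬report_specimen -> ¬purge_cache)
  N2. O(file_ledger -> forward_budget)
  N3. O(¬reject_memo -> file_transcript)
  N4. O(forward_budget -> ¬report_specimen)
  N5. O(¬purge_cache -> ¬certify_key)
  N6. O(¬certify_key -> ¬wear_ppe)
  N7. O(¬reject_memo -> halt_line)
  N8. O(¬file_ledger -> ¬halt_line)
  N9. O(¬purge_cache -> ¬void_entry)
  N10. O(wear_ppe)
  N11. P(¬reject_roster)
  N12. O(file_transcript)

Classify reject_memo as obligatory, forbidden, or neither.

Premise 10 states O(wear_ppe) outright.
Premise 6 is O(¬certify_key -> ¬wear_ppe); contrapositively O(wear_ppe -> certify_key). Since O(wear_ppe) holds, K gives O(certify_key).
Premise 5, O(¬purge_cache -> ¬certify_key), contraposes to O(certify_key -> purge_cache); with O(certify_key) we get O(purge_cache).
The contrapositive of premise 1 (O(¬report_specimen -> ¬purge_cache)) is O(purge_cache -> report_specimen), and O(purge_cache) is already established, so O(report_specimen).
Premise 4, O(forward_budget -> ¬report_specimen), contraposes to O(report_specimen -> ¬forward_budget); with O(report_specimen) we get O(¬forward_budget).
Premise 2 is O(file_ledger -> forward_budget); contrapositively O(¬forward_budget -> ¬file_ledger). Since O(¬forward_budget) holds, K gives O(¬file_ledger).
Premise 8 is O(¬file_ledger -> ¬halt_line); since O(¬file_ledger), deontic closure gives O(¬halt_line).
Premise 7 is O(¬reject_memo -> halt_line); contrapositively O(¬halt_line -> reject_memo). Since O(¬halt_line) holds, K gives O(reject_memo).
Premises 3, 9, 11, 12 do not contribute to this derivation.
Hence reject_memo is obligatory.

Obligatory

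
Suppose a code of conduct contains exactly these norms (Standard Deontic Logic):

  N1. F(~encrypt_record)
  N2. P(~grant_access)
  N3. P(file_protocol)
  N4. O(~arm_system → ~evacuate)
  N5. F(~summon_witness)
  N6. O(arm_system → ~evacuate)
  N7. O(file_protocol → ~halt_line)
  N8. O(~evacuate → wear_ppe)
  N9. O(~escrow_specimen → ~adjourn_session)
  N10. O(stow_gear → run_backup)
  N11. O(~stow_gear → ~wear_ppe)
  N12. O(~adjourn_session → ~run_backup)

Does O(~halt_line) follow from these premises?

Premise 7 is O(file_protocol → ~halt_line), but O(file_protocol) is not derivable from the premises (the permission P(file_protocol) asserts only ~O(~file_protocol), not O(file_protocol)), so it does not yield O(~halt_line).
No other premise forces O(~halt_line). An ideal world satisfying every premise can still have ~halt_line false, so O(~halt_line) is not derivable.

No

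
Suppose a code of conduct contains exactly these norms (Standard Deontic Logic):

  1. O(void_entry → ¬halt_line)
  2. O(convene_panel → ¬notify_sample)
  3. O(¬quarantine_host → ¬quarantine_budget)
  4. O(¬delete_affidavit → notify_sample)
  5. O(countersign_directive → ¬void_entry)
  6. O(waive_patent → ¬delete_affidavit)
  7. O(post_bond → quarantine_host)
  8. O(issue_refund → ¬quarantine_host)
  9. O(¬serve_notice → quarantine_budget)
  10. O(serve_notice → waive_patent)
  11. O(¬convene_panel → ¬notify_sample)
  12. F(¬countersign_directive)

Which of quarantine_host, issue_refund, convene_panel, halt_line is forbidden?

Premises 2 and 11 are O(convene_panel → ¬notify_sample) and O(¬convene_panel → ¬notify_sample); every ideal world satisfies convene_panel or ¬convene_panel, so in either case ¬notify_sample holds — hence O(¬notify_sample).
Premise 4, O(¬delete_affidavit → notify_sample), contraposes to O(¬notify_sample → delete_affidavit); with O(¬notify_sample) we get O(delete_affidavit).
The contrapositive of premise 6 (O(waive_patent → ¬delete_affidavit)) is O(delete_affidavit → ¬waive_patent), and O(delete_affidavit) is already established, so O(¬waive_patent).
The contrapositive of premise 10 (O(serve_notice → waive_patent)) is O(¬waive_patent → ¬serve_notice), and O(¬waive_patent) is already established, so O(¬serve_notice).
From O(¬serve_notice) and premise 9, O(¬serve_notice → quarantine_budget), we obtain O(quarantine_budget).
The contrapositive of premise 3 (O(¬quarantine_host → ¬quarantine_budget)) is O(quarantine_budget → quarantine_host), and O(quarantine_budget) is already established, so O(quarantine_host).
Premise 8 is O(issue_refund → ¬quarantine_host); contrapositively O(quarantine_host → ¬issue_refund). Since O(quarantine_host) holds, K gives O(¬issue_refund).
So O(¬issue_refund) holds, i.e. issue_refund is forbidden. None of the other listed options is forbidden under the premises.

issue_refund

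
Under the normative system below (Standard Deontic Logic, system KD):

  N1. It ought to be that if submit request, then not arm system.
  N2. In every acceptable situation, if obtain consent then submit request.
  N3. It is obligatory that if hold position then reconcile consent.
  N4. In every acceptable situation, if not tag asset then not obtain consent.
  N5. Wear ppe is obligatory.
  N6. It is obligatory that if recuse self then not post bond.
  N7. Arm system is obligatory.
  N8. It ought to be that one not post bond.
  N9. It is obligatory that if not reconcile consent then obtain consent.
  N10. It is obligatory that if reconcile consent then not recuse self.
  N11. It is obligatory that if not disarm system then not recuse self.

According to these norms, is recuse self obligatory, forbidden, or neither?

Premise 7 gives O(arm_system).
Premise 1 is O(submit_request → ¬arm_system); contrapositively O(arm_system → ¬submit_request). Since O(arm_system) holds, K gives O(¬submit_request).
The contrapositive of premise 2 (O(obtain_consent → submit_request)) is O(¬submit_request → ¬obtain_consent), and O(¬submit_request) is already established, so O(¬obtain_consent).
Premise 9 is O(¬reconcile_consent → obtain_consent); contrapositively O(¬obtain_consent → reconcile_consent). Since O(¬obtain_consent) holds, K gives O(reconcile_consent).
Premise 10 is O(reconcile_consent → ¬recuse_self); since O(reconcile_consent), deontic closure gives O(¬recuse_self).
Premises 3, 4, 5, 6, 8, 11 do not contribute to this derivation.
Thus O(¬recuse_self), which is F(recuse_self): recuse_self is forbidden.

Forbidden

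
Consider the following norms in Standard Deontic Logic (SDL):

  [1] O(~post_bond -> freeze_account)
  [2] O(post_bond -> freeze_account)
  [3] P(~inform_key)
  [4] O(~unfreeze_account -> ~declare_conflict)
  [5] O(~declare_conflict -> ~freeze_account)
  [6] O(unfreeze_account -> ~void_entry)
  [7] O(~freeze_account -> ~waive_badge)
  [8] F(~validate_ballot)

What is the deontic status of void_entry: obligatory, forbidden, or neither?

Premises 1 and 2 are O(~post_bond -> freeze_account) and O(post_bond -> freeze_account); every ideal world satisfies ~post_bond or post_bond, so in either case freeze_account holds — hence O(freeze_account).
The contrapositive of premise 5 (O(~declare_conflict -> ~freeze_account)) is O(freeze_account -> declare_conflict), and O(freeze_account) is already established, so O(declare_conflict).
The contrapositive of premise 4 (O(~unfreeze_account -> ~declare_conflict)) is O(declare_conflict -> unfreeze_account), and O(declare_conflict) is already established, so O(unfreeze_account).
Applying K to premise 6 (O(unfreeze_account -> ~void_entry)) and O(unfreeze_account) yields O(~void_entry).
Premises 3, 7, 8 do not contribute to this derivation.
Thus O(~void_entry), which is F(void_entry): void_entry is forbidden.

Forbidden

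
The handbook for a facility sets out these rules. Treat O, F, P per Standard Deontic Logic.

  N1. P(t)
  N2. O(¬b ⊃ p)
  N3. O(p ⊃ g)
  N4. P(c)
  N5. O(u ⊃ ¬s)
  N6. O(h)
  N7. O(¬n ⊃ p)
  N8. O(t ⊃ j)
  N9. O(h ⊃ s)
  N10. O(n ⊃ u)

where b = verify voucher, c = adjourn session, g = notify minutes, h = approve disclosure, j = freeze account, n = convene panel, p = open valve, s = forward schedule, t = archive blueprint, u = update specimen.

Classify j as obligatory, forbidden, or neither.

Neither

Premise 8 is O(t ⊃ j), but O(t) is not derivable from the premises (the permission P(t) asserts only ¬O(¬t), not O(t)), so it does not yield O(j).
No premise or chain of K-axiom applications forces O(j), and none forces O(¬j). So j is neither obligatory nor forbidden under these norms.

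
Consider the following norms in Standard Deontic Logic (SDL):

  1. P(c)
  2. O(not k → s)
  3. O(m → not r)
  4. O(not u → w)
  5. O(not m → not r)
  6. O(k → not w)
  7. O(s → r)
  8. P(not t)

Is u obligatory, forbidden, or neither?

Premises 5 and 3 cover both cases: O(not m → not r) and O(m → not r). Since not m ∨ m is a tautology, O(not r) follows.
Premise 7, O(s → r), contraposes to O(not r → not s); with O(not r) we get O(not s).
The contrapositive of premise 2 (O(not k → s)) is O(not s → k), and O(not s) is already established, so O(k).
With premise 6, O(k → not w), the K-axiom yields O(not w).
Premise 4, O(not u → w), contraposes to O(not w → u); with O(not w) we get O(u).
Premises 1, 8 do not contribute to this derivation.
Hence u is obligatory.

Obligatory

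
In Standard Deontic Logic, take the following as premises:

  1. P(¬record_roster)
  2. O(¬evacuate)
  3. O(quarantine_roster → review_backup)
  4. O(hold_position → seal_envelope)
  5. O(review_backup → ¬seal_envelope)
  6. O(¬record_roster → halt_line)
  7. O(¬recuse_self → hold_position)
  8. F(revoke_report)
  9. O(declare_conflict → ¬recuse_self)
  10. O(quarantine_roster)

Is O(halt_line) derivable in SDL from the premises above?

No

Premise 6 is O(¬record_roster → halt_line), but O(¬record_roster) is not derivable from the premises (the permission P(¬record_roster) asserts only ¬O(record_roster), not O(¬record_roster)), so it does not yield O(halt_line).
No other premise forces O(halt_line). An ideal world satisfying every premise can still have halt_line false, so O(halt_line) is not derivable.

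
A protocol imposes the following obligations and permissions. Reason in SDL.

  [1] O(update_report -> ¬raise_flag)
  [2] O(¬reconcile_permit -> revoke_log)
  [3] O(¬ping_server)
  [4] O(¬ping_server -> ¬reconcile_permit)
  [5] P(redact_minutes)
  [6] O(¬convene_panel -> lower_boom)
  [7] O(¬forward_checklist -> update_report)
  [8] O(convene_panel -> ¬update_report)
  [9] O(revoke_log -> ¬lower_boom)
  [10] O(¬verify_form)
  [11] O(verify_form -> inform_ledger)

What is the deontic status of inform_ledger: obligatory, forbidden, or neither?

Premise 11 is O(verify_form -> inform_ledger), but O(verify_form) is not derivable from the premises, so it does not yield O(inform_ledger).
No premise or chain of K-axiom applications forces O(inform_ledger), and none forces O(¬inform_ledger). So inform_ledger is neither obligatory nor forbidden under these norms.

Neither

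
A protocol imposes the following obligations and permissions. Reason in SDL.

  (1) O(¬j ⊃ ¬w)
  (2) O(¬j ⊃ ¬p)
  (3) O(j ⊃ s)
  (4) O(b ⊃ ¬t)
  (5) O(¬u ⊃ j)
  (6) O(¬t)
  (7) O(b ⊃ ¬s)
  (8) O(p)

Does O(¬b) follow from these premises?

Yes

Premise 8 states O(p) outright.
Premise 2 is O(¬j ⊃ ¬p); contrapositively O(p ⊃ j). Since O(p) holds, K gives O(j).
With premise 3, O(j ⊃ s), the K-axiom yields O(s).
Premise 7 is O(b ⊃ ¬s); contrapositively O(s ⊃ ¬b). Since O(s) holds, K gives O(¬b).
Premises 1, 4, 5, 6 do not contribute to this derivation.
So O(¬b) follows.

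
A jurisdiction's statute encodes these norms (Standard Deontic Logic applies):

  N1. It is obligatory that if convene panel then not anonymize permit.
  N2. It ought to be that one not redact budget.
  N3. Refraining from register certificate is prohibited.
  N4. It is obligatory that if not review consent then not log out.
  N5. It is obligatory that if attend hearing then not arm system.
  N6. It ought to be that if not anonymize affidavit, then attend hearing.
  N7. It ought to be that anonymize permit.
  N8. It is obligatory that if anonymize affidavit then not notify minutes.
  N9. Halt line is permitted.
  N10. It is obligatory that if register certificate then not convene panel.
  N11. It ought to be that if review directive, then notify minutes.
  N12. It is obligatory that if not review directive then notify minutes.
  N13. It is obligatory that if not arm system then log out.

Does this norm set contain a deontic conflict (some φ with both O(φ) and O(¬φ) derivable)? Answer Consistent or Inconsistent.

Consistent

Premise 1 is O(convene_panel → ¬anonymize_permit), but O(convene_panel) is not derivable from the premises, so it does not yield O(¬anonymize_permit).
So O(¬anonymize_permit) is not derivable, and the apparent clash with O(anonymize_permit) does not arise.
A world satisfying every obligation exists (e.g. anonymize_affidavit=false, anonymize_permit=true, arm_system=false, attend_hearing=true, convene_panel=false, halt_line=false, log_out=true, notify_minutes=true, redact_budget=false, register_certificate=true, review_consent=true, review_directive=false); no atom is both obligatory and forbidden, so the set is consistent.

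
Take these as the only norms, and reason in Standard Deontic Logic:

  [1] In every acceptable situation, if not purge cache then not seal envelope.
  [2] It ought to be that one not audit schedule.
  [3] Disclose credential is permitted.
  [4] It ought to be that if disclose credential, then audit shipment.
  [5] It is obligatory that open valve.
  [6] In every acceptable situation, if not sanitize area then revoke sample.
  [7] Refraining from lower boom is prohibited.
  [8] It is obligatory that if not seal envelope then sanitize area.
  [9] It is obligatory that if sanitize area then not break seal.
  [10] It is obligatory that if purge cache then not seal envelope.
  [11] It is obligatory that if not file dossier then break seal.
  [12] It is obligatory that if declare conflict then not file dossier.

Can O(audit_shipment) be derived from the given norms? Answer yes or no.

Premise 4 is O(disclose_credential → audit_shipment), but O(disclose_credential) is not derivable from the premises (the permission P(disclose_credential) asserts only ¬O(¬disclose_credential), not O(disclose_credential)), so it does not yield O(audit_shipment).
No other premise forces O(audit_shipment). An ideal world satisfying every premise can still have audit_shipment false, so O(audit_shipment) is not derivable.

No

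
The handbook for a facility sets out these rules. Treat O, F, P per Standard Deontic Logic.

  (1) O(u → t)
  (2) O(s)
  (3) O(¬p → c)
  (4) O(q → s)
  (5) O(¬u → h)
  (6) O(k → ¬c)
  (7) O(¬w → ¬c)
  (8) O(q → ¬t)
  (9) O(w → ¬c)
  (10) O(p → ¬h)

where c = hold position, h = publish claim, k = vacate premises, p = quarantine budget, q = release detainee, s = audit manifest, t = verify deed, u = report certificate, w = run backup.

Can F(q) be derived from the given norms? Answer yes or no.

Yes

By case analysis on ¬w: premise 7 gives O(¬w → ¬c) and premise 9 gives O(w → ¬c), so O(¬c) either way.
Premise 3, O(¬p → c), contraposes to O(¬c → p); with O(¬c) we get O(p).
With premise 10, O(p → ¬h), the K-axiom yields O(¬h).
Premise 5 is O(¬u → h); contrapositively O(¬h → u). Since O(¬h) holds, K gives O(u).
Applying K to premise 1 (O(u → t)) and O(u) yields O(t).
Premise 8 is O(q → ¬t); contrapositively O(t → ¬q). Since O(t) holds, K gives O(¬q).
Premises 2, 4, 6 do not contribute to this derivation.
So O(¬q) holds, i.e. F(q). The claim follows.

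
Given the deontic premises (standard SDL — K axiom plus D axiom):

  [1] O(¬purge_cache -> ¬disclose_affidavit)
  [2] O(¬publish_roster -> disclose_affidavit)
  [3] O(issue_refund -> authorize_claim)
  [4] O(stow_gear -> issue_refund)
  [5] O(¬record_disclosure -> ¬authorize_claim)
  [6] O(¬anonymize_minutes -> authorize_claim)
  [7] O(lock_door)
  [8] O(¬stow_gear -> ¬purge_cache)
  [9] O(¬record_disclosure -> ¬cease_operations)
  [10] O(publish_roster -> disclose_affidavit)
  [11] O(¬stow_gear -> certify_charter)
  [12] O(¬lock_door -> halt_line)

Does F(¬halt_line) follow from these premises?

No

Premise 12 is O(¬lock_door -> halt_line), but O(¬lock_door) is not derivable from the premises, so it does not yield O(halt_line).
No other premise forces O(halt_line). An ideal world satisfying every premise can still have ¬halt_line true, so F(¬halt_line) is not derivable.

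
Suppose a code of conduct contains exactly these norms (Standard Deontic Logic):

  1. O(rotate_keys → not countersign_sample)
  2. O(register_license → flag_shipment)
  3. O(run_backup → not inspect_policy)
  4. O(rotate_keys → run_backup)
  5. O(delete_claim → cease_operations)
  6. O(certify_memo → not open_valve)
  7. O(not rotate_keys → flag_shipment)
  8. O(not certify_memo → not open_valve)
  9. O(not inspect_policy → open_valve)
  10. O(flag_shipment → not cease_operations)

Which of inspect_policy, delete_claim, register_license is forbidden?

Premises 8 and 6 cover both cases: O(not certify_memo → not open_valve) and O(certify_memo → not open_valve). Since not certify_memo ∨ certify_memo is a tautology, O(not open_valve) follows.
Premise 9 is O(not inspect_policy → open_valve); contrapositively O(not open_valve → inspect_policy). Since O(not open_valve) holds, K gives O(inspect_policy).
Premise 3, O(run_backup → not inspect_policy), contraposes to O(inspect_policy → not run_backup); with O(inspect_policy) we get O(not run_backup).
The contrapositive of premise 4 (O(rotate_keys → run_backup)) is O(not run_backup → not rotate_keys), and O(not run_backup) is already established, so O(not rotate_keys).
Premise 7 is O(not rotate_keys → flag_shipment); since O(not rotate_keys), deontic closure gives O(flag_shipment).
Applying K to premise 10 (O(flag_shipment → not cease_operations)) and O(flag_shipment) yields O(not cease_operations).
Premise 5, O(delete_claim → cease_operations), contraposes to O(not cease_operations → not delete_claim); with O(not cease_operations) we get O(not delete_claim).
So O(not delete_claim) holds, i.e. delete_claim is forbidden. None of the other listed options is forbidden under the premises.

delete_claim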